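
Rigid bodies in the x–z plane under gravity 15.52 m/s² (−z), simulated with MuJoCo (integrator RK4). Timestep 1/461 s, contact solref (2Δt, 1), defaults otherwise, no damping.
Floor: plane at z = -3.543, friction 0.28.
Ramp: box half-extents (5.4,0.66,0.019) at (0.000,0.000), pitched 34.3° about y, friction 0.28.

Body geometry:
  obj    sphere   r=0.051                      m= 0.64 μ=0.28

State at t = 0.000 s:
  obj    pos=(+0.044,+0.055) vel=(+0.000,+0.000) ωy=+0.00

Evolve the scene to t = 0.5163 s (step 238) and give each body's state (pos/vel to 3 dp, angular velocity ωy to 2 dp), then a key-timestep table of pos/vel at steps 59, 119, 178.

State at t = 0.5163 s:
  obj    pos=(+0.732,-0.414) vel=(+2.665,-1.818) ωy=+63.22

Key-timestep trajectory:
   step    t(s)  obj.x    obj.z    obj.vx   obj.vz 
     59  0.1280   +0.086  +0.026  +0.661  -0.451
    119  0.2581   +0.216  -0.063  +1.332  -0.909
    178  0.3861   +0.429  -0.208  +1.993  -1.359


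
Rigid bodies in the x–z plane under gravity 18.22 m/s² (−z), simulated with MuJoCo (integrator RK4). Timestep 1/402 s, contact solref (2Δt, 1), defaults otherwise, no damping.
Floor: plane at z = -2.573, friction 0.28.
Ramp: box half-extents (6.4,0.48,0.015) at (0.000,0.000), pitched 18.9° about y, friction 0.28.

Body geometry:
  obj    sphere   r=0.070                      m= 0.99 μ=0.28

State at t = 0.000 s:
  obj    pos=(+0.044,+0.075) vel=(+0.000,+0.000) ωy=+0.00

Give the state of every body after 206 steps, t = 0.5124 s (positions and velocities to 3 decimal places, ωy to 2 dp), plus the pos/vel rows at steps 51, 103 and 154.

State at t = 0.5124 s:
  obj    pos=(+0.568,-0.105) vel=(+2.044,-0.700) ωy=+30.86

Key-timestep trajectory:
   step    t(s)  obj.x    obj.z    obj.vx   obj.vz 
     51  0.1269   +0.076  +0.064  +0.506  -0.173
    103  0.2562   +0.175  +0.030  +1.022  -0.350
    154  0.3831   +0.337  -0.025  +1.528  -0.523


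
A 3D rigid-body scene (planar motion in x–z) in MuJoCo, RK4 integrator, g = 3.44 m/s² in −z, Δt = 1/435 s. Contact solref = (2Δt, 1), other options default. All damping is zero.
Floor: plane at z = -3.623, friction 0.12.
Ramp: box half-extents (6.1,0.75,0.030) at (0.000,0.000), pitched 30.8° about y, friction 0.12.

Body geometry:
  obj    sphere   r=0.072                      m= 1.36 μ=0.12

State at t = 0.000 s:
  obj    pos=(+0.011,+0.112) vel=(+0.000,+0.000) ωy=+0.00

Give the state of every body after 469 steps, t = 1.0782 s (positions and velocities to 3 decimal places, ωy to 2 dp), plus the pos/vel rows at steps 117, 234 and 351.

State at t = 1.0782 s:
  obj    pos=(+0.714,-0.307) vel=(+1.307,-0.771) ωy=+13.27

Key-timestep trajectory:
   step    t(s)  obj.x    obj.z    obj.vx   obj.vz 
    117  0.2690   +0.055  +0.086  +0.326  -0.195
    234  0.5379   +0.186  +0.008  +0.648  -0.395
    351  0.8069   +0.405  -0.123  +0.981  -0.570


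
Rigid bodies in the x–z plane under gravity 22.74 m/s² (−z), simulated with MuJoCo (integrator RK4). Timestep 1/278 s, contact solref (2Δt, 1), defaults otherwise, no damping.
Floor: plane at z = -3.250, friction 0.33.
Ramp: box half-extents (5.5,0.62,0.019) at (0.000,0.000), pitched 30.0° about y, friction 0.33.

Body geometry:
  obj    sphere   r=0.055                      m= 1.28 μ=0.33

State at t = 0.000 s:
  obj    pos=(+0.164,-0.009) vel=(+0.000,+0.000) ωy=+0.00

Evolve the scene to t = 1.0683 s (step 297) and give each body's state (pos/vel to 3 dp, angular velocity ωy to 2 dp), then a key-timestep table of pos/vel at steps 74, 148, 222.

State at t = 1.0683 s:
  obj    pos=(+4.178,-2.327) vel=(+7.514,-4.338) ωy=+157.74

Key-timestep trajectory:
   step    t(s)  obj.x    obj.z    obj.vx   obj.vz 
     74  0.2662   +0.413  -0.153  +1.872  -1.081
    148  0.5324   +1.161  -0.585  +3.744  -2.162
    222  0.7986   +2.407  -1.304  +5.617  -3.243


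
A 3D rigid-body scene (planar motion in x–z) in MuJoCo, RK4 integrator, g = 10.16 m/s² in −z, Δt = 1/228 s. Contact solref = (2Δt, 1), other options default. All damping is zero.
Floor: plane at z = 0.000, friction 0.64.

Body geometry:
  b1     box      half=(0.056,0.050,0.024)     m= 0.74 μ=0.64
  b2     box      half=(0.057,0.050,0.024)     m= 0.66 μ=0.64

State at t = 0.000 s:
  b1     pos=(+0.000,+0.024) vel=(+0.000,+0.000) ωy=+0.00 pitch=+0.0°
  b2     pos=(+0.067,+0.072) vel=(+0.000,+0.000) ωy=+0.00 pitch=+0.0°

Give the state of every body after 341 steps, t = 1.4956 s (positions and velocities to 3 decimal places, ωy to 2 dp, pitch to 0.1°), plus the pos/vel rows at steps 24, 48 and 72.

State at t = 1.4956 s:
  b1     pos=(+0.000,+0.024) vel=(+0.000,+0.000) ωy=+0.00 pitch=+0.0°
  b2     pos=(+0.080,+0.057) vel=(+0.000,+0.000) ωy=-0.01 pitch=+44.6°

Key-timestep trajectory:
   step    t(s)  b1.x    b1.z    b1.vx   b1.vz   b2.x    b2.z    b2.vx   b2.vz 
     24  0.1053   +0.000  +0.024  +0.000  +0.000   +0.075  +0.067  +0.141  -0.134
     48  0.2105   +0.000  +0.024  +0.000  +0.000   +0.088  +0.060  +0.051  +0.017
     72  0.3158   +0.000  +0.024  +0.000  +0.000   +0.083  +0.058  -0.154  -0.054


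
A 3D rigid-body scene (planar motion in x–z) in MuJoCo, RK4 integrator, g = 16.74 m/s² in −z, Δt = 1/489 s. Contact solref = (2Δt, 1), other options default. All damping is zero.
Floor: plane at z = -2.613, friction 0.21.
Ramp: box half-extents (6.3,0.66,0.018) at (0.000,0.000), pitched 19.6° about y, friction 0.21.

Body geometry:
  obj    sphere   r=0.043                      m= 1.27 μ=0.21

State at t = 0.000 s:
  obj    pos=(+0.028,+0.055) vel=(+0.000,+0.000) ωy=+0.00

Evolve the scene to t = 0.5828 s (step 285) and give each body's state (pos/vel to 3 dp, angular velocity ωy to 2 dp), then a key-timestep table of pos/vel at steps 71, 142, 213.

State at t = 0.5828 s:
  obj    pos=(+0.670,-0.174) vel=(+2.202,-0.784) ωy=+54.36

Key-timestep trajectory:
   step    t(s)  obj.x    obj.z    obj.vx   obj.vz 
     71  0.1452   +0.068  +0.041  +0.549  -0.195
    142  0.2904   +0.187  -0.002  +1.097  -0.391
    213  0.4356   +0.386  -0.073  +1.646  -0.586


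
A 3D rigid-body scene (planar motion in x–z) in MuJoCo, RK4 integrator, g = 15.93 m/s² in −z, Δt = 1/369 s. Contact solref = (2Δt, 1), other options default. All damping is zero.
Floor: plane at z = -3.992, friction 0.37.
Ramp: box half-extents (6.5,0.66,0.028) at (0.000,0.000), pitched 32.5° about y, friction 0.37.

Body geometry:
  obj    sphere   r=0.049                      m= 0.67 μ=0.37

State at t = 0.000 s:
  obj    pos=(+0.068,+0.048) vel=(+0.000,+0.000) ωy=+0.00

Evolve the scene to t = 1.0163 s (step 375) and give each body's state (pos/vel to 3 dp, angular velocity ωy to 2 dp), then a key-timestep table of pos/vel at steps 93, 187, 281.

State at t = 1.0163 s:
  obj    pos=(+2.731,-1.648) vel=(+5.240,-3.338) ωy=+126.79

Key-timestep trajectory:
   step    t(s)  obj.x    obj.z    obj.vx   obj.vz 
     93  0.2520   +0.232  -0.056  +1.300  -0.828
    187  0.5068   +0.730  -0.374  +2.613  -1.665
    281  0.7615   +1.563  -0.905  +3.927  -2.502


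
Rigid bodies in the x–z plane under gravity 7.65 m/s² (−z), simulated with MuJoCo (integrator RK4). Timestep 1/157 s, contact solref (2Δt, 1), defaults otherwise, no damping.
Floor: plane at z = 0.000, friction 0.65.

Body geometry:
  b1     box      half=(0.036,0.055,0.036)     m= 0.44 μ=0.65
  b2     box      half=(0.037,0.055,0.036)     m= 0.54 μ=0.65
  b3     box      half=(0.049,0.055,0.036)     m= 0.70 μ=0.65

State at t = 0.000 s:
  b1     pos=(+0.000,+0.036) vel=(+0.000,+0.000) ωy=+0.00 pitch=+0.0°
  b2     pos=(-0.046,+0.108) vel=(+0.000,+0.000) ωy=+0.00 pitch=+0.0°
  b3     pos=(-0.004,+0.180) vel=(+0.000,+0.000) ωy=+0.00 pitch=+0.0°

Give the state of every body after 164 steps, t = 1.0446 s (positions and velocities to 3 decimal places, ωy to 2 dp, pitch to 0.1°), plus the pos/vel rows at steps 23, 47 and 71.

State at t = 1.0446 s:
  b1     pos=(+0.000,+0.036) vel=(+0.000,+0.000) ωy=+0.00 pitch=+0.0°
  b2     pos=(-0.087,+0.037) vel=(+0.000,+0.000) ωy=+0.00 pitch=-90.0°
  b3     pos=(+0.118,+0.036) vel=(+0.000,+0.000) ωy=+0.00 pitch=+180.0°

Key-timestep trajectory:
   step    t(s)  b1.x    b1.z    b1.vx   b1.vz   b2.x    b2.z    b2.vx   b2.vz   b3.x    b3.z    b3.vx   b3.vz 
     23  0.1465   +0.000  +0.036  +0.000  +0.000   -0.046  +0.108  -0.002  +0.000   +0.003  +0.178  +0.109  -0.039
     47  0.2994   +0.000  +0.036  +0.001  +0.000   -0.050  +0.107  -0.093  -0.036   +0.030  +0.139  +0.205  -0.696
     71  0.4522   +0.000  +0.036  +0.000  +0.000   -0.079  +0.068  -0.230  -0.679   +0.099  +0.072  +0.493  -0.850


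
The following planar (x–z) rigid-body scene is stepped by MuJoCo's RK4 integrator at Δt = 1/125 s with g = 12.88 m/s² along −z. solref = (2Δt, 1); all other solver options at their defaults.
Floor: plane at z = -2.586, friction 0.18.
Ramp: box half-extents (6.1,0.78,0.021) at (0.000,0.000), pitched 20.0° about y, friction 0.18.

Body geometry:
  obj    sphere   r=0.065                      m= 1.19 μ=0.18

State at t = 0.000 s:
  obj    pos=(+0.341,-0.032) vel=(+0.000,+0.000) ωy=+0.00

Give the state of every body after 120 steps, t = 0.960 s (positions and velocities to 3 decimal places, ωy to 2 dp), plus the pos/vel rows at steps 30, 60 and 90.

State at t = 0.960 s:
  obj    pos=(+1.704,-0.529) vel=(+2.839,-1.033) ωy=+46.45

Key-timestep trajectory:
   step    t(s)  obj.x    obj.z    obj.vx   obj.vz 
     30  0.2400   +0.426  -0.064  +0.710  -0.258
     60  0.4800   +0.682  -0.157  +1.419  -0.517
     90  0.7200   +1.107  -0.312  +2.129  -0.775


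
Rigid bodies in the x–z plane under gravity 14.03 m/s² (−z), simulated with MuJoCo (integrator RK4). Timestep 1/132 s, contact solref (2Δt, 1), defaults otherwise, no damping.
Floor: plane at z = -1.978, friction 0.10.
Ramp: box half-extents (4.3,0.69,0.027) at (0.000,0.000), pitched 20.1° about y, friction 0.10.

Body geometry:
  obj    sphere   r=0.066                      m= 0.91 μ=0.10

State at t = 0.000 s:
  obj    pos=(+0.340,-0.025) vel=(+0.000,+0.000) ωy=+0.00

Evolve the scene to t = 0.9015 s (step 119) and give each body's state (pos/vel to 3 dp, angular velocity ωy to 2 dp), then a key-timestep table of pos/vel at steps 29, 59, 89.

State at t = 0.9015 s:
  obj    pos=(+1.677,-0.515) vel=(+2.968,-1.081) ωy=+44.94

Key-timestep trajectory:
   step    t(s)  obj.x    obj.z    obj.vx   obj.vz 
     29  0.2197   +0.419  -0.055  +0.713  -0.305
     59  0.4470   +0.669  -0.146  +1.470  -0.544
     89  0.6742   +1.088  -0.299  +2.218  -0.814


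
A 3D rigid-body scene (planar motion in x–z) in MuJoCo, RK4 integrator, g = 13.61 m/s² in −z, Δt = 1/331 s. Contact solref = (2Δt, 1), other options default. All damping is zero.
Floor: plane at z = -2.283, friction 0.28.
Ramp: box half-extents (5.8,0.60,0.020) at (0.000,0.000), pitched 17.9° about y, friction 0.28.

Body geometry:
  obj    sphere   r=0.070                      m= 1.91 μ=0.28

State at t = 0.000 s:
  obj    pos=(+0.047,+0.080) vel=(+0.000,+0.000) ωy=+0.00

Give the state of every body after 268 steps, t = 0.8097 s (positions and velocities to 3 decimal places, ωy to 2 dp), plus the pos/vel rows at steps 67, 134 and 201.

State at t = 0.8097 s:
  obj    pos=(+0.979,-0.222) vel=(+2.302,-0.744) ωy=+34.56

Key-timestep trajectory:
   step    t(s)  obj.x    obj.z    obj.vx   obj.vz 
     67  0.2024   +0.105  +0.061  +0.576  -0.186
    134  0.4048   +0.280  +0.004  +1.151  -0.372
    201  0.6073   +0.571  -0.090  +1.727  -0.558


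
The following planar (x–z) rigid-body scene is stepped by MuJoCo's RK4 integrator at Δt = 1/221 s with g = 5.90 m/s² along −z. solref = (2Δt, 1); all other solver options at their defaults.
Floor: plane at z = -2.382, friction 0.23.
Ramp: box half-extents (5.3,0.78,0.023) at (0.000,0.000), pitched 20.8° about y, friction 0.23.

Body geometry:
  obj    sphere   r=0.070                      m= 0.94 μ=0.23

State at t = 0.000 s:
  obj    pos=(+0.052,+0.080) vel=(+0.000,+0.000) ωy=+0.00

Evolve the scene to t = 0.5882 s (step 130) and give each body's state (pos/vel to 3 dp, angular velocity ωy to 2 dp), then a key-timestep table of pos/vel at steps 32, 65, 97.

State at t = 0.5882 s:
  obj    pos=(+0.294,-0.012) vel=(+0.823,-0.313) ωy=+12.57

Key-timestep trajectory:
   step    t(s)  obj.x    obj.z    obj.vx   obj.vz 
     32  0.1448   +0.067  +0.074  +0.203  -0.077
     65  0.2941   +0.112  +0.057  +0.412  -0.156
     97  0.4389   +0.187  +0.029  +0.614  -0.233


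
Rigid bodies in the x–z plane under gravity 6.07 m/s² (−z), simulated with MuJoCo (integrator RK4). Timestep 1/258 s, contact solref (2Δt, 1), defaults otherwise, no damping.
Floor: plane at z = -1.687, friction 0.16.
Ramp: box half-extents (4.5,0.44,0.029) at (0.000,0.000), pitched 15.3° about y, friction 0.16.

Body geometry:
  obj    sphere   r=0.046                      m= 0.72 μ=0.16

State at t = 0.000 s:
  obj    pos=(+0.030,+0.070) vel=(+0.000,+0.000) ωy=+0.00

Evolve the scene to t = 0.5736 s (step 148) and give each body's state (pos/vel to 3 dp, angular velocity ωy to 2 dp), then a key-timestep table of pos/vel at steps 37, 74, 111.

State at t = 0.5736 s:
  obj    pos=(+0.212,+0.020) vel=(+0.633,-0.173) ωy=+14.26

Key-timestep trajectory:
   step    t(s)  obj.x    obj.z    obj.vx   obj.vz 
     37  0.1434   +0.041  +0.066  +0.158  -0.043
     74  0.2868   +0.075  +0.057  +0.317  -0.087
    111  0.4302   +0.132  +0.042  +0.475  -0.130


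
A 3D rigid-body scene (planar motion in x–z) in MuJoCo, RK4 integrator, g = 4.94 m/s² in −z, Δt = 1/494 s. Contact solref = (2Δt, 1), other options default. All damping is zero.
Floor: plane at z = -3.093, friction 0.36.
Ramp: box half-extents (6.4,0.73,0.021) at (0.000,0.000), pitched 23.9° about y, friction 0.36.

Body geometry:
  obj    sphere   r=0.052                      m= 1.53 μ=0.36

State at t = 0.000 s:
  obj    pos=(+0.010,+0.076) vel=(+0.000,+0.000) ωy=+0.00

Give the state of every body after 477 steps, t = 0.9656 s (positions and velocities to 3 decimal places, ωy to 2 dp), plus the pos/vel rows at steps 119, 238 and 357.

State at t = 0.9656 s:
  obj    pos=(+0.619,-0.195) vel=(+1.262,-0.559) ωy=+26.54

Key-timestep trajectory:
   step    t(s)  obj.x    obj.z    obj.vx   obj.vz 
    119  0.2409   +0.048  +0.059  +0.315  -0.140
    238  0.4818   +0.162  +0.008  +0.630  -0.279
    357  0.7227   +0.351  -0.076  +0.945  -0.419


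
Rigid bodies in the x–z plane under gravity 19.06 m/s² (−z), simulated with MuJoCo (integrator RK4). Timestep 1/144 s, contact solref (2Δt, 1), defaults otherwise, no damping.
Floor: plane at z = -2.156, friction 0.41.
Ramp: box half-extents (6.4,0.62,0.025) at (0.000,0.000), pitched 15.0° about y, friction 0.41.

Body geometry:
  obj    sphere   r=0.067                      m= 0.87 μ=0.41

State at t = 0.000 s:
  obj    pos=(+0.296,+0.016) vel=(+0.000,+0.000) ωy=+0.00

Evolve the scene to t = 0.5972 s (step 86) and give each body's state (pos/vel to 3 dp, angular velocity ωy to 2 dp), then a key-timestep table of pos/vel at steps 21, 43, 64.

State at t = 0.5972 s:
  obj    pos=(+0.903,-0.147) vel=(+2.033,-0.545) ωy=+31.40

Key-timestep trajectory:
   step    t(s)  obj.x    obj.z    obj.vx   obj.vz 
     21  0.1458   +0.332  +0.006  +0.497  -0.133
     43  0.2986   +0.448  -0.025  +1.016  -0.272
     64  0.4444   +0.632  -0.074  +1.513  -0.405


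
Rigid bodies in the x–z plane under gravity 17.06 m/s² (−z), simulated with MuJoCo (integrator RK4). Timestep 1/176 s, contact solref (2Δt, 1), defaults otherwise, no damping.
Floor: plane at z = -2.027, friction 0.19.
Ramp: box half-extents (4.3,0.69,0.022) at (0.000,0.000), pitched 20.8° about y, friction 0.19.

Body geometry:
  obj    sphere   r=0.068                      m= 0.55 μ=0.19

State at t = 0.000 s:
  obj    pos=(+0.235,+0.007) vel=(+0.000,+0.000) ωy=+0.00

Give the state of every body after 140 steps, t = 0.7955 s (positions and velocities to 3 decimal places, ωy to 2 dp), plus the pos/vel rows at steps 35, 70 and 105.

State at t = 0.7955 s:
  obj    pos=(+1.515,-0.479) vel=(+3.218,-1.222) ωy=+50.61

Key-timestep trajectory:
   step    t(s)  obj.x    obj.z    obj.vx   obj.vz 
     35  0.1989   +0.315  -0.023  +0.805  -0.306
     70  0.3977   +0.555  -0.115  +1.609  -0.611
    105  0.5966   +0.955  -0.267  +2.414  -0.917


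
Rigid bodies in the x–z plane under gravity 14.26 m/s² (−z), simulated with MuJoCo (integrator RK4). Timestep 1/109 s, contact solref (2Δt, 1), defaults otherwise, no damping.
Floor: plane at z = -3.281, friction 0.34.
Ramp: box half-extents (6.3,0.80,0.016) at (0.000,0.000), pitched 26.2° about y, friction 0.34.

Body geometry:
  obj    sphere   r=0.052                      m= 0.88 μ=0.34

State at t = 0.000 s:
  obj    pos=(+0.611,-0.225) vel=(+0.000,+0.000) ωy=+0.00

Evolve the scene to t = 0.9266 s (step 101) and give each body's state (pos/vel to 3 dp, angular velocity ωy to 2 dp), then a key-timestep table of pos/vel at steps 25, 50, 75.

State at t = 0.9266 s:
  obj    pos=(+2.343,-1.077) vel=(+3.739,-1.840) ωy=+80.12

Key-timestep trajectory:
   step    t(s)  obj.x    obj.z    obj.vx   obj.vz 
     25  0.2294   +0.717  -0.277  +0.926  -0.456
     50  0.4587   +1.036  -0.434  +1.851  -0.911
     75  0.6881   +1.566  -0.695  +2.776  -1.366


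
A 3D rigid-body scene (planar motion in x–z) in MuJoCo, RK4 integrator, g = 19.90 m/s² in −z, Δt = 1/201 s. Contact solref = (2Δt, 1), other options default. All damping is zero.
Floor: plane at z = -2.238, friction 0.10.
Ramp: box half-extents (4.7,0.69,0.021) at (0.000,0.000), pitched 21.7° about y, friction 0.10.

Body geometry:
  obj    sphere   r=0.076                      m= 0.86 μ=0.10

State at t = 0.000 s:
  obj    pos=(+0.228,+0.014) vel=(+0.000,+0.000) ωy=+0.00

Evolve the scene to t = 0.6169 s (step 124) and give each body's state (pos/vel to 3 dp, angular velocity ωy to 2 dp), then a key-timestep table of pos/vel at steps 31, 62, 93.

State at t = 0.6169 s:
  obj    pos=(+1.202,-0.374) vel=(+3.152,-1.278) ωy=+37.43

Key-timestep trajectory:
   step    t(s)  obj.x    obj.z    obj.vx   obj.vz 
     31  0.1542   +0.289  -0.011  +0.794  -0.300
     62  0.3085   +0.471  -0.083  +1.571  -0.655
     93  0.4627   +0.776  -0.204  +2.364  -0.958


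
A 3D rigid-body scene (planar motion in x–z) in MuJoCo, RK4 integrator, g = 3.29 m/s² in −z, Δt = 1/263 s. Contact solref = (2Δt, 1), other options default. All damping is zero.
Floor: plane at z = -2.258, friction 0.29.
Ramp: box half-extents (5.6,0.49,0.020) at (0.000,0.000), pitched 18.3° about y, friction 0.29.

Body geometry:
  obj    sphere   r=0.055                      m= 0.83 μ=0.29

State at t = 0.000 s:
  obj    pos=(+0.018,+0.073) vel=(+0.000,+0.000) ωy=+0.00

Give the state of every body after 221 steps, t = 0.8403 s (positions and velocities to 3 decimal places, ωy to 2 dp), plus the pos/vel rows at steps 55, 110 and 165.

State at t = 0.8403 s:
  obj    pos=(+0.265,-0.009) vel=(+0.589,-0.195) ωy=+11.27

Key-timestep trajectory:
   step    t(s)  obj.x    obj.z    obj.vx   obj.vz 
     55  0.2091   +0.033  +0.068  +0.147  -0.048
    110  0.4183   +0.079  +0.053  +0.293  -0.097
    165  0.6274   +0.156  +0.027  +0.440  -0.145


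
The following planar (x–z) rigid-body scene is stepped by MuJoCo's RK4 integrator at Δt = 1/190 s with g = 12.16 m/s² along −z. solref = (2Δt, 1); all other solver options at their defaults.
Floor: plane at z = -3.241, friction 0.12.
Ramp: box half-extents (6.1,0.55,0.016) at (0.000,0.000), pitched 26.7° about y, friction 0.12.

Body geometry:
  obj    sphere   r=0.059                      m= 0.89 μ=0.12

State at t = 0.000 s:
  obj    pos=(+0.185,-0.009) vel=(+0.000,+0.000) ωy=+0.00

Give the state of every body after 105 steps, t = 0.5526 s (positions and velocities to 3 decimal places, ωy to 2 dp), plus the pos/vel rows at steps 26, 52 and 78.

State at t = 0.5526 s:
  obj    pos=(+0.752,-0.295) vel=(+2.053,-1.036) ωy=+30.50

Key-timestep trajectory:
   step    t(s)  obj.x    obj.z    obj.vx   obj.vz 
     26  0.1368   +0.220  -0.027  +0.511  -0.250
     52  0.2737   +0.324  -0.079  +1.021  -0.500
     78  0.4105   +0.498  -0.167  +1.522  -0.778


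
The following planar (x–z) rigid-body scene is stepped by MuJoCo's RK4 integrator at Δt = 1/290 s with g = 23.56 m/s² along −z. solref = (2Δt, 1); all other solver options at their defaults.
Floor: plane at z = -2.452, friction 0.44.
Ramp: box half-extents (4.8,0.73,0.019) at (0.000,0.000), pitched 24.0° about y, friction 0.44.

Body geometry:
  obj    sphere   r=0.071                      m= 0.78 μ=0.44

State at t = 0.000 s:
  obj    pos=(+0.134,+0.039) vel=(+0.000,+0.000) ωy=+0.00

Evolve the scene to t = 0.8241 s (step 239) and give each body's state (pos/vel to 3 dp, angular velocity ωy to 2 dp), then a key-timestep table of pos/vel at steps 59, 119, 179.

State at t = 0.8241 s:
  obj    pos=(+2.258,-0.907) vel=(+5.153,-2.294) ωy=+79.44

Key-timestep trajectory:
   step    t(s)  obj.x    obj.z    obj.vx   obj.vz 
     59  0.2034   +0.263  -0.019  +1.272  -0.566
    119  0.4103   +0.661  -0.196  +2.566  -1.142
    179  0.6172   +1.325  -0.492  +3.860  -1.718


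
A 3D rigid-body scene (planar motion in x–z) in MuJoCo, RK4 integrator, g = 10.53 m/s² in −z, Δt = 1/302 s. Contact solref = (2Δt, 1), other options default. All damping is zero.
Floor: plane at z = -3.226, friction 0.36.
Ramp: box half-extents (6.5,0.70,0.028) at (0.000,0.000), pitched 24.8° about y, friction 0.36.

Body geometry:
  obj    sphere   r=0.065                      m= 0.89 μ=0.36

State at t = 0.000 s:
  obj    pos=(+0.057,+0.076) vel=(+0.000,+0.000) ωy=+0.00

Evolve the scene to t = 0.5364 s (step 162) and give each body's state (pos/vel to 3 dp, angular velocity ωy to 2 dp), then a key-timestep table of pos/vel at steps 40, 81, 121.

State at t = 0.5364 s:
  obj    pos=(+0.469,-0.114) vel=(+1.536,-0.710) ωy=+26.03

Key-timestep trajectory:
   step    t(s)  obj.x    obj.z    obj.vx   obj.vz 
     40  0.1325   +0.082  +0.064  +0.379  -0.175
     81  0.2682   +0.160  +0.028  +0.768  -0.355
    121  0.4007   +0.287  -0.030  +1.148  -0.530


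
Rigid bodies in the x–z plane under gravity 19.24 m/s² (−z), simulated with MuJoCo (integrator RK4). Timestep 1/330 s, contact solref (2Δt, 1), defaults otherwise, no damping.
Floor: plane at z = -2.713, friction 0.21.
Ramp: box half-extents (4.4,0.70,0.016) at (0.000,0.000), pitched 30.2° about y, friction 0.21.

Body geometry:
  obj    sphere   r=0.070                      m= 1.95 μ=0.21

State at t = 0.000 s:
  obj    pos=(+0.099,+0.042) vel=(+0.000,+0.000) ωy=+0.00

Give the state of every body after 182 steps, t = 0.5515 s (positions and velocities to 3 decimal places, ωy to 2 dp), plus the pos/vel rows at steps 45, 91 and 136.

State at t = 0.5515 s:
  obj    pos=(+1.008,-0.487) vel=(+3.295,-1.918) ωy=+54.45

Key-timestep trajectory:
   step    t(s)  obj.x    obj.z    obj.vx   obj.vz 
     45  0.1364   +0.155  +0.010  +0.815  -0.474
     91  0.2758   +0.326  -0.090  +1.648  -0.959
    136  0.4121   +0.607  -0.253  +2.463  -1.433


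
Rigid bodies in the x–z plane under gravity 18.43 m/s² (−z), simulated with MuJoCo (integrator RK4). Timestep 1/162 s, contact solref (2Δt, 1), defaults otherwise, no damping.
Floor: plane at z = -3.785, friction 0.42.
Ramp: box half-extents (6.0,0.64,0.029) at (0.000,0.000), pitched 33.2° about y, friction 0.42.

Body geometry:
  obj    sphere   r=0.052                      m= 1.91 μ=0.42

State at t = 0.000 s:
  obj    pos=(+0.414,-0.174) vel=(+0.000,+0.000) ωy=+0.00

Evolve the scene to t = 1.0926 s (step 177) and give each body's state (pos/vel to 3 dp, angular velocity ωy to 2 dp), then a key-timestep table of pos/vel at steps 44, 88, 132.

State at t = 1.0926 s:
  obj    pos=(+4.014,-2.530) vel=(+6.590,-4.312) ωy=+151.44

Key-timestep trajectory:
   step    t(s)  obj.x    obj.z    obj.vx   obj.vz 
     44  0.2716   +0.637  -0.320  +1.638  -1.072
     88  0.5432   +1.304  -0.757  +3.276  -2.144
    132  0.8148   +2.416  -1.484  +4.914  -3.216


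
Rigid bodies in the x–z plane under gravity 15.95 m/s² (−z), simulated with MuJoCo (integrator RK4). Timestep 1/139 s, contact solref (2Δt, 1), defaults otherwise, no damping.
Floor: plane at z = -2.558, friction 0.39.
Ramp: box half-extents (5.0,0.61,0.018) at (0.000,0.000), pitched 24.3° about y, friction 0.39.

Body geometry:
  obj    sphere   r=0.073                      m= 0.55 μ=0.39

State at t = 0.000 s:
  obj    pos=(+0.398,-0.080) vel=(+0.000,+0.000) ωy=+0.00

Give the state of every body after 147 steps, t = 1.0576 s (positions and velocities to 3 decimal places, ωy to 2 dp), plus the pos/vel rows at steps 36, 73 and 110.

State at t = 1.0576 s:
  obj    pos=(+2.788,-1.159) vel=(+4.519,-2.040) ωy=+67.91

Key-timestep trajectory:
   step    t(s)  obj.x    obj.z    obj.vx   obj.vz 
     36  0.2590   +0.541  -0.145  +1.107  -0.500
     73  0.5252   +0.987  -0.346  +2.244  -1.013
    110  0.7914   +1.736  -0.684  +3.381  -1.527


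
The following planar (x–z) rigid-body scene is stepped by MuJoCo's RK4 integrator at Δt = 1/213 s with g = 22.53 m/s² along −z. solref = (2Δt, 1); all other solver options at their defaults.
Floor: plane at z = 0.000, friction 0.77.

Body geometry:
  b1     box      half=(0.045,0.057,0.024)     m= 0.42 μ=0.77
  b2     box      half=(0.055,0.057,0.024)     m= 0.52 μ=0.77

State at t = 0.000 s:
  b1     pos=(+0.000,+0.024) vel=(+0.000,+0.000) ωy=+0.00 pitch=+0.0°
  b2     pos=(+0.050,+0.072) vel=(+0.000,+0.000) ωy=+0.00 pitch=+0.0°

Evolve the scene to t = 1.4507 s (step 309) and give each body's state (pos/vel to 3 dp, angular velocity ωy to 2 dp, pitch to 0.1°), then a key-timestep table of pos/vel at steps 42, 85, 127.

State at t = 1.4507 s:
  b1     pos=(+0.000,+0.024) vel=(+0.000,+0.000) ωy=+0.00 pitch=+0.0°
  b2     pos=(+0.105,+0.055) vel=(+0.000,+0.000) ωy=+0.00 pitch=+90.0°

Key-timestep trajectory:
   step    t(s)  b1.x    b1.z    b1.vx   b1.vz   b2.x    b2.z    b2.vx   b2.vz 
     42  0.1972   +0.000  +0.024  +0.000  +0.000   +0.083  +0.060  +0.233  -0.001
     85  0.3991   +0.000  +0.024  +0.000  +0.000   +0.117  +0.059  -0.106  -0.021
    127  0.5962   +0.000  +0.024  +0.000  +0.000   +0.109  +0.056  -0.002  +0.010


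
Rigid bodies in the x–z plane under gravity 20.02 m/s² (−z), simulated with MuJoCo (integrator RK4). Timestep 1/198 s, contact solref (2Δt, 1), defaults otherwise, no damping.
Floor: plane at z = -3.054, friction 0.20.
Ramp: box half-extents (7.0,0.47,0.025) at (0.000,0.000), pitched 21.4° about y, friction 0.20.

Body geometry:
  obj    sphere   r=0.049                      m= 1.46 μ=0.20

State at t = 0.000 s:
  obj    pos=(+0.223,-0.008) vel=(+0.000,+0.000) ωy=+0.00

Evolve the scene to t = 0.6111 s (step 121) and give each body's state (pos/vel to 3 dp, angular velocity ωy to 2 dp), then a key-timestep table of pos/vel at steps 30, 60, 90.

State at t = 0.6111 s:
  obj    pos=(+1.130,-0.364) vel=(+2.969,-1.164) ωy=+65.05

Key-timestep trajectory:
   step    t(s)  obj.x    obj.z    obj.vx   obj.vz 
     30  0.1515   +0.279  -0.030  +0.736  -0.289
     60  0.3030   +0.446  -0.095  +1.472  -0.577
     90  0.4545   +0.725  -0.205  +2.208  -0.865


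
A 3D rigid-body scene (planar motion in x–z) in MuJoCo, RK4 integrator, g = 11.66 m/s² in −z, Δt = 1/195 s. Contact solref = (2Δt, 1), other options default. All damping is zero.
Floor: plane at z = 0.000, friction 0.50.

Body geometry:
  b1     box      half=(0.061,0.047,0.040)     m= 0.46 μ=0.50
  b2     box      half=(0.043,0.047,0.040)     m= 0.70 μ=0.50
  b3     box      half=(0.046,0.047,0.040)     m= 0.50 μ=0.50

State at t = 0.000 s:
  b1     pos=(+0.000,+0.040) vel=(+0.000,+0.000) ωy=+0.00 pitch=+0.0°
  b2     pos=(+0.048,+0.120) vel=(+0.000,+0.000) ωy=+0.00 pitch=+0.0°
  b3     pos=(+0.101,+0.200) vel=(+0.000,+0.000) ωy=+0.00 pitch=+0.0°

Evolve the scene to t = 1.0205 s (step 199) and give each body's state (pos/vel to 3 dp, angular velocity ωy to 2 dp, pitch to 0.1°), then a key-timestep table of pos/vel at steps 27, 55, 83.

State at t = 1.0205 s:
  b1     pos=(+0.000,+0.040) vel=(+0.000,+0.000) ωy=+0.00 pitch=+0.0°
  b2     pos=(+0.048,+0.120) vel=(+0.000,+0.000) ωy=+0.00 pitch=+0.0°
  b3     pos=(+0.133,+0.046) vel=(+0.000,+0.000) ωy=+0.00 pitch=+90.0°

Key-timestep trajectory:
   step    t(s)  b1.x    b1.z    b1.vx   b1.vz   b2.x    b2.z    b2.vx   b2.vz   b3.x    b3.z    b3.vx   b3.vz 
     27  0.1385   +0.000  +0.040  +0.000  +0.000   +0.048  +0.120  +0.000  +0.001   +0.118  +0.191  +0.265  -0.239
     55  0.2821   +0.000  +0.040  +0.000  +0.000   +0.048  +0.120  +0.000  +0.000   +0.161  +0.056  +0.250  -1.418
     83  0.4256   +0.000  +0.040  +0.000  +0.000   +0.048  +0.120  +0.000  +0.000   +0.149  +0.055  -0.245  -0.137


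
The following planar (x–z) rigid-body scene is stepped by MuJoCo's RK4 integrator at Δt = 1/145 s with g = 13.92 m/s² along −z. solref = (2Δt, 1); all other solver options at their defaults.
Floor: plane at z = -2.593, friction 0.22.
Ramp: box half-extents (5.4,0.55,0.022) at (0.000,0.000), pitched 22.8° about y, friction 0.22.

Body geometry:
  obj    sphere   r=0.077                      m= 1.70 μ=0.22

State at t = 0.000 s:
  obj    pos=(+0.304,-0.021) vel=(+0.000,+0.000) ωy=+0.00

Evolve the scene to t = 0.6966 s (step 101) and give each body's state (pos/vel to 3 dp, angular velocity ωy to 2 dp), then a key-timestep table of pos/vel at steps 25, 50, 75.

State at t = 0.6966 s:
  obj    pos=(+1.166,-0.383) vel=(+2.474,-1.040) ωy=+34.84

Key-timestep trajectory:
   step    t(s)  obj.x    obj.z    obj.vx   obj.vz 
     25  0.1724   +0.357  -0.043  +0.613  -0.258
     50  0.3448   +0.515  -0.109  +1.225  -0.515
     75  0.5172   +0.779  -0.220  +1.837  -0.772


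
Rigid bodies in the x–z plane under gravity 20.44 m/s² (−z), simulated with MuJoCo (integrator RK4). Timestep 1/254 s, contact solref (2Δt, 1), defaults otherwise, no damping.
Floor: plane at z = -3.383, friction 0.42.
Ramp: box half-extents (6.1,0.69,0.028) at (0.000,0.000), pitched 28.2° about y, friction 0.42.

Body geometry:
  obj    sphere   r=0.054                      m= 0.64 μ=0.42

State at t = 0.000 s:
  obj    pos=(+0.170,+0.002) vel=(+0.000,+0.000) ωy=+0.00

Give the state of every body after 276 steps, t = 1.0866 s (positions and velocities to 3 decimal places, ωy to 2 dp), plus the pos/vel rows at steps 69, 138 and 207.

State at t = 1.0866 s:
  obj    pos=(+3.760,-1.923) vel=(+6.607,-3.543) ωy=+138.82

Key-timestep trajectory:
   step    t(s)  obj.x    obj.z    obj.vx   obj.vz 
     69  0.2717   +0.394  -0.118  +1.652  -0.886
    138  0.5433   +1.067  -0.479  +3.304  -1.771
    207  0.8150   +2.189  -1.081  +4.955  -2.657


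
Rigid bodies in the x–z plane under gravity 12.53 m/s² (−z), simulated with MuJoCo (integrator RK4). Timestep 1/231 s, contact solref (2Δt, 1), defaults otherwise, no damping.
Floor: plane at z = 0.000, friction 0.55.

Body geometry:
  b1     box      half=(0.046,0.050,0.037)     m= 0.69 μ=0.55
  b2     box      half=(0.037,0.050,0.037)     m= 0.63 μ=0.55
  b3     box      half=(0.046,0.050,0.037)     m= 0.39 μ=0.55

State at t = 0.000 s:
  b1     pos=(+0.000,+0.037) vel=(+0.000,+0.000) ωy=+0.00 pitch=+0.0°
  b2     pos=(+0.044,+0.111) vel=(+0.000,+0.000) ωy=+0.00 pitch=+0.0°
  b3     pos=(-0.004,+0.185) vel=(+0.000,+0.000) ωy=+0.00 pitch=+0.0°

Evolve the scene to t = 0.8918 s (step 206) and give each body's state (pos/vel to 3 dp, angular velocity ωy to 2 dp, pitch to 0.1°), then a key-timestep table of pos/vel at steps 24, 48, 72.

State at t = 0.8918 s:
  b1     pos=(+0.000,+0.037) vel=(+0.000,+0.000) ωy=+0.00 pitch=+0.0°
  b2     pos=(+0.044,+0.111) vel=(+0.000,+0.000) ωy=+0.00 pitch=+0.0°
  b3     pos=(-0.124,+0.037) vel=(+0.000,+0.000) ωy=+0.00 pitch=+180.0°

Key-timestep trajectory:
   step    t(s)  b1.x    b1.z    b1.vx   b1.vz   b2.x    b2.z    b2.vx   b2.vz   b3.x    b3.z    b3.vx   b3.vz 
     24  0.1039   +0.000  +0.037  +0.000  +0.000   +0.044  +0.111  +0.001  +0.000   -0.015  +0.179  -0.229  -0.160
     48  0.2078   +0.000  +0.037  +0.004  -0.001   +0.044  +0.111  +0.006  -0.001   -0.045  +0.120  -0.589  -0.519
     72  0.3117   +0.000  +0.037  +0.000  +0.000   +0.044  +0.111  +0.000  +0.000   -0.111  +0.067  -0.631  -1.132


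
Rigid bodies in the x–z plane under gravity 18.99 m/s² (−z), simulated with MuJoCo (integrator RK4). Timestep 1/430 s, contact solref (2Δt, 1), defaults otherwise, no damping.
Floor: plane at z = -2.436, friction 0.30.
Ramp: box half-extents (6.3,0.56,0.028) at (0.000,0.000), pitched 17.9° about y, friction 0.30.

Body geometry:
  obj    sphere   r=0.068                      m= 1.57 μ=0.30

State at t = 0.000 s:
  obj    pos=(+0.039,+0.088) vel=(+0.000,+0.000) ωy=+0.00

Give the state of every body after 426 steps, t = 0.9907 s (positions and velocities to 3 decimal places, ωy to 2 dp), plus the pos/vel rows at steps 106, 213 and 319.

State at t = 0.9907 s:
  obj    pos=(+1.986,-0.541) vel=(+3.930,-1.269) ωy=+60.73

Key-timestep trajectory:
   step    t(s)  obj.x    obj.z    obj.vx   obj.vz 
    106  0.2465   +0.160  +0.049  +0.978  -0.316
    213  0.4953   +0.526  -0.069  +1.965  -0.635
    319  0.7419   +1.131  -0.264  +2.943  -0.951


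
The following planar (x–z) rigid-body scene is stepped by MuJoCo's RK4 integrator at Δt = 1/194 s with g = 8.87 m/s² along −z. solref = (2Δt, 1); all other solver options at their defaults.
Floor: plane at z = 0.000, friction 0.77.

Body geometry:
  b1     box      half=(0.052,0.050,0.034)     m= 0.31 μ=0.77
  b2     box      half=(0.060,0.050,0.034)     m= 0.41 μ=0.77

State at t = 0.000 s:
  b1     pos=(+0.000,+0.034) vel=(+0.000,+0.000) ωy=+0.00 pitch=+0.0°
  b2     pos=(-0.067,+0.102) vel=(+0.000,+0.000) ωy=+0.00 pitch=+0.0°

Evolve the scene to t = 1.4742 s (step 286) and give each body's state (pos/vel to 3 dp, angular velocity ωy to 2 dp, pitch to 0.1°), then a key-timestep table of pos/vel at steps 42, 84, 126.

State at t = 1.4742 s:
  b1     pos=(+0.000,+0.034) vel=(+0.000,+0.000) ωy=+0.00 pitch=+0.0°
  b2     pos=(-0.127,+0.060) vel=(+0.000,+0.000) ωy=+0.00 pitch=-90.0°

Key-timestep trajectory:
   step    t(s)  b1.x    b1.z    b1.vx   b1.vz   b2.x    b2.z    b2.vx   b2.vz 
     42  0.2165   +0.000  +0.034  +0.000  +0.000   -0.099  +0.068  -0.320  +0.041
     84  0.4330   +0.000  +0.034  +0.000  +0.000   -0.143  +0.067  +0.005  -0.002
    126  0.6495   +0.000  +0.034  +0.000  +0.000   -0.121  +0.063  -0.040  -0.018


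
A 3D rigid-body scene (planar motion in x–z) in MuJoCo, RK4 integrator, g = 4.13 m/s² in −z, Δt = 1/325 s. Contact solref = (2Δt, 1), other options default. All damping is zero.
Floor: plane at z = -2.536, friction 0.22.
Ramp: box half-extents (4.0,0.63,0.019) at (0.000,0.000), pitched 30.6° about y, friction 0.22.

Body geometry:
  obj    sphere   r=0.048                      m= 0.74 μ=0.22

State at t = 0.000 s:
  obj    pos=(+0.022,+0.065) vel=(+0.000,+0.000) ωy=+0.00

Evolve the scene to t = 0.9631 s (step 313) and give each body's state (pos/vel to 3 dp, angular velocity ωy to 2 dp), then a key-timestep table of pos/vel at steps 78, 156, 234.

State at t = 0.9631 s:
  obj    pos=(+0.621,-0.290) vel=(+1.245,-0.736) ωy=+30.12

Key-timestep trajectory:
   step    t(s)  obj.x    obj.z    obj.vx   obj.vz 
     78  0.2400   +0.059  +0.043  +0.310  -0.184
    156  0.4800   +0.171  -0.023  +0.621  -0.367
    234  0.7200   +0.357  -0.133  +0.931  -0.550


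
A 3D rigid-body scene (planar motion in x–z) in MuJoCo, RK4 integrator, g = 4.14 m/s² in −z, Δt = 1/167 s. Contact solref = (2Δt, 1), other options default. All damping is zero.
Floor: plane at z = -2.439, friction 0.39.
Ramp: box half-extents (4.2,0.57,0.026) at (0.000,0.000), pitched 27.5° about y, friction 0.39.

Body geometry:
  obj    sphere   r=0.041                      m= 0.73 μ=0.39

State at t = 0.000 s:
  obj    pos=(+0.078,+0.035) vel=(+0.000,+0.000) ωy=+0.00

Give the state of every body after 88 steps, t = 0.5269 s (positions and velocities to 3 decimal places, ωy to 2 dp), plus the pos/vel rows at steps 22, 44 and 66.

State at t = 0.5269 s:
  obj    pos=(+0.246,-0.053) vel=(+0.638,-0.332) ωy=+17.54

Key-timestep trajectory:
   step    t(s)  obj.x    obj.z    obj.vx   obj.vz 
     22  0.1317   +0.089  +0.029  +0.160  -0.083
     44  0.2635   +0.120  +0.013  +0.319  -0.166
     66  0.3952   +0.173  -0.014  +0.479  -0.249


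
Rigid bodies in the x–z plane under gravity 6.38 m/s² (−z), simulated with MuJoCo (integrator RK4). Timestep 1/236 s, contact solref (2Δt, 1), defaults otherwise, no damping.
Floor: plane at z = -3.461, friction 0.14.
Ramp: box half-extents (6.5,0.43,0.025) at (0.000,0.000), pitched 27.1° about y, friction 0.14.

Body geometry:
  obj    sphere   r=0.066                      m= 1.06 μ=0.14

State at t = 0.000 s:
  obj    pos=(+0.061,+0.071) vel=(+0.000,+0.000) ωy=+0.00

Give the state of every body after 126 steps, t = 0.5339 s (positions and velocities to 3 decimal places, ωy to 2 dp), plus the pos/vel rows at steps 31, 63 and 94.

State at t = 0.5339 s:
  obj    pos=(+0.329,-0.066) vel=(+1.005,-0.508) ωy=+16.11

Key-timestep trajectory:
   step    t(s)  obj.x    obj.z    obj.vx   obj.vz 
     31  0.1314   +0.077  +0.063  +0.248  -0.124
     63  0.2669   +0.128  +0.037  +0.503  -0.253
     94  0.3983   +0.210  -0.005  +0.750  -0.378


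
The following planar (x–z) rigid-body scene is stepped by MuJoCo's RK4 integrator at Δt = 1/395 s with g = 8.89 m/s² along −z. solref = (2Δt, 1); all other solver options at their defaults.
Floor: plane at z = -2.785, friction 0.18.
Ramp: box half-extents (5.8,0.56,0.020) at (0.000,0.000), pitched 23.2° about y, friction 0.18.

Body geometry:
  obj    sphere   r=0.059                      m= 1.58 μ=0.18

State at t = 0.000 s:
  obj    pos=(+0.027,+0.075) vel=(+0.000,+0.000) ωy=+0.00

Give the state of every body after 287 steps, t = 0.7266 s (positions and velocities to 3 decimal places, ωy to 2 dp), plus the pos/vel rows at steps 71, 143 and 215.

State at t = 0.7266 s:
  obj    pos=(+0.634,-0.186) vel=(+1.671,-0.716) ωy=+30.80

Key-timestep trajectory:
   step    t(s)  obj.x    obj.z    obj.vx   obj.vz 
     71  0.1797   +0.064  +0.059  +0.413  -0.177
    143  0.3620   +0.178  +0.010  +0.832  -0.357
    215  0.5443   +0.368  -0.072  +1.252  -0.536


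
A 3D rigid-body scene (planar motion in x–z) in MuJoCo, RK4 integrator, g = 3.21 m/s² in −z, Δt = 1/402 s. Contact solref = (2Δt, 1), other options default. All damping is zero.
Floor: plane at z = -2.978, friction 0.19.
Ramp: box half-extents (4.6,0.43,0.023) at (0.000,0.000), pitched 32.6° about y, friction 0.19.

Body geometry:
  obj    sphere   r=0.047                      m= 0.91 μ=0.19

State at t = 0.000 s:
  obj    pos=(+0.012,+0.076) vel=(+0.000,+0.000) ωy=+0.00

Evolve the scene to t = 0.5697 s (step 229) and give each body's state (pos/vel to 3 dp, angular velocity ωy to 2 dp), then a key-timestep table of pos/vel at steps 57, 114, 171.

State at t = 0.5697 s:
  obj    pos=(+0.181,-0.033) vel=(+0.593,-0.379) ωy=+14.97

Key-timestep trajectory:
   step    t(s)  obj.x    obj.z    obj.vx   obj.vz 
     57  0.1418   +0.022  +0.069  +0.148  -0.094
    114  0.2836   +0.054  +0.049  +0.295  -0.189
    171  0.4254   +0.106  +0.015  +0.443  -0.283


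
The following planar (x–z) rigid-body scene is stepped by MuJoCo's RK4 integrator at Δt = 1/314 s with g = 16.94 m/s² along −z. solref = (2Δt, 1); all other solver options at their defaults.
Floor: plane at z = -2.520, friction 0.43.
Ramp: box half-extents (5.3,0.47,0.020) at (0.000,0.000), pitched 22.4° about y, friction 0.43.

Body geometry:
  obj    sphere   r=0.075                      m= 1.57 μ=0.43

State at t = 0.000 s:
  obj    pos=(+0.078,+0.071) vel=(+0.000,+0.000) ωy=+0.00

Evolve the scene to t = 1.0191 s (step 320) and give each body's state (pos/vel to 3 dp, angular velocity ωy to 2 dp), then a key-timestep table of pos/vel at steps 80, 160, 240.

State at t = 1.0191 s:
  obj    pos=(+2.292,-0.842) vel=(+4.345,-1.791) ωy=+62.65

Key-timestep trajectory:
   step    t(s)  obj.x    obj.z    obj.vx   obj.vz 
     80  0.2548   +0.216  +0.014  +1.086  -0.448
    160  0.5096   +0.631  -0.158  +2.172  -0.895
    240  0.7643   +1.323  -0.443  +3.258  -1.343
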